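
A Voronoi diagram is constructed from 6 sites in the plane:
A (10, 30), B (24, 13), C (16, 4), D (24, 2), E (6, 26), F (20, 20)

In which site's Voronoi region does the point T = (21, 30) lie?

Squared Euclidean distances:
|TA|² = (21−10)² + (30−30)² = 121 + 0 = 121
|TB|² = (21−24)² + (30−13)² = 9 + 289 = 298
|TC|² = (21−16)² + (30−4)² = 25 + 676 = 701
|TD|² = (21−24)² + (30−2)² = 9 + 784 = 793
|TE|² = (21−6)² + (30−26)² = 225 + 16 = 241
|TF|² = (21−20)² + (30−20)² = 1 + 100 = 101
Minimum is at F.

F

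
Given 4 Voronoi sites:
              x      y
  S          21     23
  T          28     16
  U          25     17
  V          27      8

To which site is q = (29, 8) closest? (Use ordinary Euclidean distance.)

V

Since √ is increasing, it suffices to compare squared distances:
|qS|² = (29−21)² + (8−23)² = 64 + 225 = 289
|qT|² = (29−28)² + (8−16)² = 1 + 64 = 65
|qU|² = (29−25)² + (8−17)² = 16 + 81 = 97
|qV|² = (29−27)² + (8−8)² = 4 + 0 = 4
The smallest is to V, so q lies in the Voronoi region of V.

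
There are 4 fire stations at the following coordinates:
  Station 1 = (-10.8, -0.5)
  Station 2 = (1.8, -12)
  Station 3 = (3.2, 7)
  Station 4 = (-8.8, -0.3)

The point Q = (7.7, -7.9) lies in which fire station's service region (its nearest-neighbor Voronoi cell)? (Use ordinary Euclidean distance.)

Squared Euclidean distances:
d²(Q, Station 1) = (7.7−(-10.8))² + (-7.9−(-0.5))² = 342.25 + 54.76 = 397.01
d²(Q, Station 2) = (7.7−1.8)² + (-7.9−(-12))² = 34.81 + 16.81 = 51.62
d²(Q, Station 3) = (7.7−3.2)² + (-7.9−7)² = 20.25 + 222.01 = 242.26
d²(Q, Station 4) = (7.7−(-8.8))² + (-7.9−(-0.3))² = 272.25 + 57.76 = 330.01
Station 2 is nearest.

Station 2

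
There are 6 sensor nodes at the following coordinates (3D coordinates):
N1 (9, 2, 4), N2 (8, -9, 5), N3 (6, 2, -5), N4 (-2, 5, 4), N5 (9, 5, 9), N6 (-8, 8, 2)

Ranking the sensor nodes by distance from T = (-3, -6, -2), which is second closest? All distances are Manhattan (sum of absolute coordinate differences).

N3

d(T,N1) = |-3−9| + |-6−2| + |-2−4| = 12 + 8 + 6 = 26
d(T,N2) = |-3−8| + |-6−(-9)| + |-2−5| = 11 + 3 + 7 = 21
d(T,N3) = |-3−6| + |-6−2| + |-2−(-5)| = 9 + 8 + 3 = 20
d(T,N4) = |-3−(-2)| + |-6−5| + |-2−4| = 1 + 11 + 6 = 18
d(T,N5) = |-3−9| + |-6−5| + |-2−9| = 12 + 11 + 11 = 34
d(T,N6) = |-3−(-8)| + |-6−8| + |-2−2| = 5 + 14 + 4 = 23
Sorted ascending: N4, N3, N2, … — the second-nearest is N3.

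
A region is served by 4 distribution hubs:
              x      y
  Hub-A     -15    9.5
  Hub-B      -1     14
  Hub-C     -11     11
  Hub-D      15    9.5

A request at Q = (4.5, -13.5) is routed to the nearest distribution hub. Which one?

Compare squared distances (the ordering matches that of the actual distances):
d²(Q, Hub-A) = (4.5−(-15))² + (-13.5−9.5)² = 380.25 + 529 = 909.25
d²(Q, Hub-B) = (4.5−(-1))² + (-13.5−14)² = 30.25 + 756.25 = 786.5
d²(Q, Hub-C) = (4.5−(-11))² + (-13.5−11)² = 240.25 + 600.25 = 840.5
d²(Q, Hub-D) = (4.5−15)² + (-13.5−9.5)² = 110.25 + 529 = 639.25
The smallest is to Hub-D, so Q lies in the Voronoi region of Hub-D.

Hub-D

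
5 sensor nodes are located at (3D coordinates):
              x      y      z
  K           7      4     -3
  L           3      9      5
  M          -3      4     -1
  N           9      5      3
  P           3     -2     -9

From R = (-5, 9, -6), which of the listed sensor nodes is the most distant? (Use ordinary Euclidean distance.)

Squared Euclidean distances:
|RK|² = (-5−7)² + (9−4)² + (-6−(-3))² = 144 + 25 + 9 = 178
|RL|² = (-5−3)² + (9−9)² + (-6−5)² = 64 + 0 + 121 = 185
|RM|² = (-5−(-3))² + (9−4)² + (-6−(-1))² = 4 + 25 + 25 = 54
|RN|² = (-5−9)² + (9−5)² + (-6−3)² = 196 + 16 + 81 = 293
|RP|² = (-5−3)² + (9−(-2))² + (-6−(-9))² = 64 + 121 + 9 = 194
The largest is to N.

N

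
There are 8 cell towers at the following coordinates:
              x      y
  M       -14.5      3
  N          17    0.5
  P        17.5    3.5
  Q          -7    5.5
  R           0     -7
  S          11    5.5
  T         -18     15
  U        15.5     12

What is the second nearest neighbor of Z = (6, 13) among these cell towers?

U

Squared Euclidean distances:
|ZM|² = (6−(-14.5))² + (13−3)² = 420.25 + 100 = 520.25
|ZN|² = (6−17)² + (13−0.5)² = 121 + 156.25 = 277.25
|ZP|² = (6−17.5)² + (13−3.5)² = 132.25 + 90.25 = 222.5
|ZQ|² = (6−(-7))² + (13−5.5)² = 169 + 56.25 = 225.25
|ZR|² = (6−0)² + (13−(-7))² = 36 + 400 = 436
|ZS|² = (6−11)² + (13−5.5)² = 25 + 56.25 = 81.25
|ZT|² = (6−(-18))² + (13−15)² = 576 + 4 = 580
|ZU|² = (6−15.5)² + (13−12)² = 90.25 + 1 = 91.25
Sorted ascending: S, U, P, … — the second-nearest is U.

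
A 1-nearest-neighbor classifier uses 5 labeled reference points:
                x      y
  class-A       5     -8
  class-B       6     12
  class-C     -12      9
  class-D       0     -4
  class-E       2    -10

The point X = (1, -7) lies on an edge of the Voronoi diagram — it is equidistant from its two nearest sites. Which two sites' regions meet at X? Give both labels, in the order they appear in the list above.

class-D and class-E

Squared distances from X to each site:
d²(X, class-A) = (1−5)² + (-7−(-8))² = 16 + 1 = 17
d²(X, class-B) = (1−6)² + (-7−12)² = 25 + 361 = 386
d²(X, class-C) = (1−(-12))² + (-7−9)² = 169 + 256 = 425
d²(X, class-D) = (1−0)² + (-7−(-4))² = 1 + 9 = 10
d²(X, class-E) = (1−2)² + (-7−(-10))² = 1 + 9 = 10
X is equidistant from class-D and class-E (both at squared distance 10), and every other site is strictly farther — so X lies on the class-D–class-E Voronoi edge.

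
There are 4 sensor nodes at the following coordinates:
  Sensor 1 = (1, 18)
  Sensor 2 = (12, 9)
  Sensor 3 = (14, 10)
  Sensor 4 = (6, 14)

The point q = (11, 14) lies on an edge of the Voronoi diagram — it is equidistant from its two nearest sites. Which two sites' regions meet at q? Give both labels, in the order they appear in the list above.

Sensor 3 and Sensor 4

Squared distances from q to each site:
d²(q, Sensor 1) = (11−1)² + (14−18)² = 100 + 16 = 116
d²(q, Sensor 2) = (11−12)² + (14−9)² = 1 + 25 = 26
d²(q, Sensor 3) = (11−14)² + (14−10)² = 9 + 16 = 25
d²(q, Sensor 4) = (11−6)² + (14−14)² = 25 + 0 = 25
q is equidistant from Sensor 3 and Sensor 4 (both at squared distance 25), and every other site is strictly farther — so q lies on the Sensor 3–Sensor 4 Voronoi edge.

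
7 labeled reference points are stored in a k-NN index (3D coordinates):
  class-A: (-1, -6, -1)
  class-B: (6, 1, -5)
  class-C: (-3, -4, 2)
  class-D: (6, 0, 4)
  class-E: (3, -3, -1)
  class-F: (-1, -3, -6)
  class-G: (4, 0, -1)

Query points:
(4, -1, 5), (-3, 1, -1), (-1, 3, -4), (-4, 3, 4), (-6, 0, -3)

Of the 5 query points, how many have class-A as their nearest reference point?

(4, -1, 5) — d² to each: class-A:86, class-B:108, class-C:67, class-D:6, class-E:41, class-F:150, class-G:37 → nearest is class-D
(-3, 1, -1) — d² to each: class-A:53, class-B:97, class-C:34, class-D:107, class-E:52, class-F:45, class-G:50 → nearest is class-C
(-1, 3, -4) — d² to each: class-A:90, class-B:54, class-C:89, class-D:122, class-E:61, class-F:40, class-G:43 → nearest is class-F
(-4, 3, 4) — d² to each: class-A:115, class-B:185, class-C:54, class-D:109, class-E:110, class-F:145, class-G:98 → nearest is class-C
(-6, 0, -3) — d² to each: class-A:65, class-B:149, class-C:50, class-D:193, class-E:94, class-F:43, class-G:104 → nearest is class-F
0 of the 5 points have class-A as nearest.

0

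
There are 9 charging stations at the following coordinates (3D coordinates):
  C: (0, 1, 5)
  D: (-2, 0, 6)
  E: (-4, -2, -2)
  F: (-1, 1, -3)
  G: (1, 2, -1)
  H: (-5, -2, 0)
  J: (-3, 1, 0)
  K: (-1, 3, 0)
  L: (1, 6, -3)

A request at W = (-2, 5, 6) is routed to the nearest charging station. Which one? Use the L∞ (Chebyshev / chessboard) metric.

C

d(W,C) = max(2, 4, 1) = 4
d(W,D) = max(0, 5, 0) = 5
d(W,E) = max(2, 7, 8) = 8
d(W,F) = max(1, 4, 9) = 9
d(W,G) = max(3, 3, 7) = 7
d(W,H) = max(3, 7, 6) = 7
d(W,J) = max(1, 4, 6) = 6
d(W,K) = max(1, 2, 6) = 6
d(W,L) = max(3, 1, 9) = 9
The smallest is to C, so W lies in the Voronoi region of C.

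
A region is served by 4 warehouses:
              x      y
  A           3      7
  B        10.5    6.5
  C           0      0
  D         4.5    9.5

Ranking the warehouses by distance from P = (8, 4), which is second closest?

A

Compare squared distances (the ordering matches that of the actual distances):
|PA|² = (8−3)² + (4−7)² = 25 + 9 = 34
|PB|² = (8−10.5)² + (4−6.5)² = 6.25 + 6.25 = 12.5
|PC|² = (8−0)² + (4−0)² = 64 + 16 = 80
|PD|² = (8−4.5)² + (4−9.5)² = 12.25 + 30.25 = 42.5
Sorted ascending: B, A, D, … — the second-nearest is A.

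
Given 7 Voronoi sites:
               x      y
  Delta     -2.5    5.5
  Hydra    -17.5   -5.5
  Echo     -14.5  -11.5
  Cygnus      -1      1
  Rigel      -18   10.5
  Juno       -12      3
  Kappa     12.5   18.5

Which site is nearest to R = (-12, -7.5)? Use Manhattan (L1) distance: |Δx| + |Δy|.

Echo

d(R, Delta) = 9.5 + 13 = 22.5
d(R, Hydra) = 5.5 + 2 = 7.5
d(R, Echo) = 2.5 + 4 = 6.5
d(R, Cygnus) = 11 + 8.5 = 19.5
d(R, Rigel) = 6 + 18 = 24
d(R, Juno) = 0 + 10.5 = 10.5
d(R, Kappa) = 24.5 + 26 = 50.5
The smallest is to Echo, so R lies in the Voronoi region of Echo.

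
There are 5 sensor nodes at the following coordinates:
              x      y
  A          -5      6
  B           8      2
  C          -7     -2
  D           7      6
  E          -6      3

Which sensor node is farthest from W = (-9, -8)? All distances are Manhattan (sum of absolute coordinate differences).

d(W,A) = |-9−(-5)| + |-8−6| = 4 + 14 = 18
d(W,B) = |-9−8| + |-8−2| = 17 + 10 = 27
d(W,C) = |-9−(-7)| + |-8−(-2)| = 2 + 6 = 8
d(W,D) = |-9−7| + |-8−6| = 16 + 14 = 30
d(W,E) = |-9−(-6)| + |-8−3| = 3 + 11 = 14
The largest is to D.

D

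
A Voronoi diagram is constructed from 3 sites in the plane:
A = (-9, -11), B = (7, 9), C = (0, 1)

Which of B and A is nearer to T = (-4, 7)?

B

Compare squared distances:
|TB|² = (-4−7)² + (7−9)² = 121 + 4 = 125
|TA|² = (-4−(-9))² + (7−(-11))² = 25 + 324 = 349
125 < 349, so B is closer.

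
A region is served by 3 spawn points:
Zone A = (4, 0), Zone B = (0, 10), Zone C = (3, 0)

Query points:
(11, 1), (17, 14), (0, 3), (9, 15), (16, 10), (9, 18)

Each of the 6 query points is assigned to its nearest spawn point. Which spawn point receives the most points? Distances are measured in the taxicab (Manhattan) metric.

(11, 1) — d to each: Zone A:8, Zone B:20, Zone C:9 → nearest is Zone A
(17, 14) — d to each: Zone A:27, Zone B:21, Zone C:28 → nearest is Zone B
(0, 3) — d to each: Zone A:7, Zone B:7, Zone C:6 → nearest is Zone C
(9, 15) — d to each: Zone A:20, Zone B:14, Zone C:21 → nearest is Zone B
(16, 10) — d to each: Zone A:22, Zone B:16, Zone C:23 → nearest is Zone B
(9, 18) — d to each: Zone A:23, Zone B:17, Zone C:24 → nearest is Zone B
Tally — Zone A:1, Zone B:4, Zone C:1. Zone B captures the most (4).

Zone B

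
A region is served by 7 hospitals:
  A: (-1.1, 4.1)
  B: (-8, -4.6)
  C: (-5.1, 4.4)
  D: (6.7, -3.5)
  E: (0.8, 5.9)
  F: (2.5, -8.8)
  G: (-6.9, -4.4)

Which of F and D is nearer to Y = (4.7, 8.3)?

D

Compare squared distances:
|YF|² = (4.7−2.5)² + (8.3−(-8.8))² = 4.84 + 292.41 = 297.25
|YD|² = (4.7−6.7)² + (8.3−(-3.5))² = 4 + 139.24 = 143.24
297.25 > 143.24, so D is closer.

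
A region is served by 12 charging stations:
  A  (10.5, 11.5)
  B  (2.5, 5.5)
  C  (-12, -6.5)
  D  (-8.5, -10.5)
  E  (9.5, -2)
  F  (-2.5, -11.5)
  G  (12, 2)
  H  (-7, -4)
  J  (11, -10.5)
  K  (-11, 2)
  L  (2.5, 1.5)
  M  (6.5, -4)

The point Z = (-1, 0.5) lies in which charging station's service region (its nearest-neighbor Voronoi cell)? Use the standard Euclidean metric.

Compare squared distances (the ordering matches that of the actual distances):
|ZA|² = 132.25 + 121 = 253.25
|ZB|² = 12.25 + 25 = 37.25
|ZC|² = 121 + 49 = 170
|ZD|² = 56.25 + 121 = 177.25
|ZE|² = 110.25 + 6.25 = 116.5
|ZF|² = 2.25 + 144 = 146.25
|ZG|² = 169 + 2.25 = 171.25
|ZH|² = 36 + 20.25 = 56.25
|ZJ|² = 144 + 121 = 265
|ZK|² = 100 + 2.25 = 102.25
|ZL|² = 12.25 + 1 = 13.25
|ZM|² = 56.25 + 20.25 = 76.5
L is nearest.

L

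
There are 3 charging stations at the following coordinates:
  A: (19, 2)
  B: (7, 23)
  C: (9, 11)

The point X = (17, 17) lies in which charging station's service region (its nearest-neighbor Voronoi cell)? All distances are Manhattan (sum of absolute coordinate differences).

d(X,A) = |17−19| + |17−2| = 2 + 15 = 17
d(X,B) = |17−7| + |17−23| = 10 + 6 = 16
d(X,C) = |17−9| + |17−11| = 8 + 6 = 14
The smallest is to C, so X lies in the Voronoi region of C.

C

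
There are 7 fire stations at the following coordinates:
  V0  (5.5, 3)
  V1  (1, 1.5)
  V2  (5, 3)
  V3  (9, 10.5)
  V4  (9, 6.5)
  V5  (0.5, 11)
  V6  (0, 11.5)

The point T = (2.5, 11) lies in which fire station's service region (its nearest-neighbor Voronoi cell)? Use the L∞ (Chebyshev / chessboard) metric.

V5

d(T,V0) = max(3, 8) = 8
d(T,V1) = max(1.5, 9.5) = 9.5
d(T,V2) = max(2.5, 8) = 8
d(T,V3) = max(6.5, 0.5) = 6.5
d(T,V4) = max(6.5, 4.5) = 6.5
d(T,V5) = max(2, 0) = 2
d(T,V6) = max(2.5, 0.5) = 2.5
Minimum is at V5.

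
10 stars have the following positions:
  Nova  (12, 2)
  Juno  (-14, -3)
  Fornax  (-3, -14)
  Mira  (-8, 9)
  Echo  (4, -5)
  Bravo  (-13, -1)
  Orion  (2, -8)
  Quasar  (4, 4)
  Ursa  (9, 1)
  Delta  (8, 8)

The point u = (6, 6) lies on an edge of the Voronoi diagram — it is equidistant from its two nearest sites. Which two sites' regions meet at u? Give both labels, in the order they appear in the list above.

Quasar and Delta

Squared distances from u to each site:
d²(u, Nova) = (6−12)² + (6−2)² = 36 + 16 = 52
d²(u, Juno) = (6−(-14))² + (6−(-3))² = 400 + 81 = 481
d²(u, Fornax) = (6−(-3))² + (6−(-14))² = 81 + 400 = 481
d²(u, Mira) = (6−(-8))² + (6−9)² = 196 + 9 = 205
d²(u, Echo) = (6−4)² + (6−(-5))² = 4 + 121 = 125
d²(u, Bravo) = (6−(-13))² + (6−(-1))² = 361 + 49 = 410
d²(u, Orion) = (6−2)² + (6−(-8))² = 16 + 196 = 212
d²(u, Quasar) = (6−4)² + (6−4)² = 4 + 4 = 8
d²(u, Ursa) = (6−9)² + (6−1)² = 9 + 25 = 34
d²(u, Delta) = (6−8)² + (6−8)² = 4 + 4 = 8
u is equidistant from Quasar and Delta (both at squared distance 8), and every other site is strictly farther — so u lies on the Quasar–Delta Voronoi edge.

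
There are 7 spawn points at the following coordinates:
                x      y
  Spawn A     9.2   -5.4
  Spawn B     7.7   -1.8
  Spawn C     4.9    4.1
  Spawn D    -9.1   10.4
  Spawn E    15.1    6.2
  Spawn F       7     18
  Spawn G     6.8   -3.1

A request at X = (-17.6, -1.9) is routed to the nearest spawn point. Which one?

Spawn D

Compare squared distances (the ordering matches that of the actual distances):
d²(X, Spawn A) = (-17.6−9.2)² + (-1.9−(-5.4))² = 718.24 + 12.25 = 730.49
d²(X, Spawn B) = (-17.6−7.7)² + (-1.9−(-1.8))² = 640.09 + 0.01 = 640.1
d²(X, Spawn C) = (-17.6−4.9)² + (-1.9−4.1)² = 506.25 + 36 = 542.25
d²(X, Spawn D) = (-17.6−(-9.1))² + (-1.9−10.4)² = 72.25 + 151.29 = 223.54
d²(X, Spawn E) = (-17.6−15.1)² + (-1.9−6.2)² = 1069.29 + 65.61 = 1134.9
d²(X, Spawn F) = (-17.6−7)² + (-1.9−18)² = 605.16 + 396.01 = 1001.17
d²(X, Spawn G) = (-17.6−6.8)² + (-1.9−(-3.1))² = 595.36 + 1.44 = 596.8
The smallest is to Spawn D, so X lies in the Voronoi region of Spawn D.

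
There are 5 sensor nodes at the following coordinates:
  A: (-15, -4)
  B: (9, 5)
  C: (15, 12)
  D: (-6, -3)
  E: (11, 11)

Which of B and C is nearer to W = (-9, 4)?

Compare squared distances:
|WB|² = (-9−9)² + (4−5)² = 324 + 1 = 325
|WC|² = (-9−15)² + (4−12)² = 576 + 64 = 640
325 < 640, so B is closer.

B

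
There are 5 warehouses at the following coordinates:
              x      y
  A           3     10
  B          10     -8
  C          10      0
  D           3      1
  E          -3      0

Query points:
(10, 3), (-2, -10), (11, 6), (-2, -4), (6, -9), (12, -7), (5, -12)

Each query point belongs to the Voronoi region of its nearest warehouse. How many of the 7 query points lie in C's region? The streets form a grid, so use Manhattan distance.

(10, 3) — d to each: A:14, B:11, C:3, D:9, E:16 → nearest is C
(-2, -10) — d to each: A:25, B:14, C:22, D:16, E:11 → nearest is E
(11, 6) — d to each: A:12, B:15, C:7, D:13, E:20 → nearest is C
(-2, -4) — d to each: A:19, B:16, C:16, D:10, E:5 → nearest is E
(6, -9) — d to each: A:22, B:5, C:13, D:13, E:18 → nearest is B
(12, -7) — d to each: A:26, B:3, C:9, D:17, E:22 → nearest is B
(5, -12) — d to each: A:24, B:9, C:17, D:15, E:20 → nearest is B
2 of the 7 points have C as nearest.

2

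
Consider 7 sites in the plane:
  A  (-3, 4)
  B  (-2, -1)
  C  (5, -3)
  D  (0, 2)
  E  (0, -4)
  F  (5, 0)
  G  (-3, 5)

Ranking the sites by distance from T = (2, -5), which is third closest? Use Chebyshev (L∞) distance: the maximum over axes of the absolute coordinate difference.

d(T,A) = max(5, 9) = 9
d(T,B) = max(4, 4) = 4
d(T,C) = max(3, 2) = 3
d(T,D) = max(2, 7) = 7
d(T,E) = max(2, 1) = 2
d(T,F) = max(3, 5) = 5
d(T,G) = max(5, 10) = 10
Sorted ascending: E, C, B, F, … — the third-nearest is B.

B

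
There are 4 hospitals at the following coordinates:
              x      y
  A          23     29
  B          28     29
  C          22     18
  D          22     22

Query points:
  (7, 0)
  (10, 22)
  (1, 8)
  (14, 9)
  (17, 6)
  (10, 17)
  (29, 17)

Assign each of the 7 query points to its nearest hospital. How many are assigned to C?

6

(7, 0) — d² to each: A:1097, B:1282, C:549, D:709 → nearest is C
(10, 22) — d² to each: A:218, B:373, C:160, D:144 → nearest is D
(1, 8) — d² to each: A:925, B:1170, C:541, D:637 → nearest is C
(14, 9) — d² to each: A:481, B:596, C:145, D:233 → nearest is C
(17, 6) — d² to each: A:565, B:650, C:169, D:281 → nearest is C
(10, 17) — d² to each: A:313, B:468, C:145, D:169 → nearest is C
(29, 17) — d² to each: A:180, B:145, C:50, D:74 → nearest is C
6 of the 7 points have C as nearest.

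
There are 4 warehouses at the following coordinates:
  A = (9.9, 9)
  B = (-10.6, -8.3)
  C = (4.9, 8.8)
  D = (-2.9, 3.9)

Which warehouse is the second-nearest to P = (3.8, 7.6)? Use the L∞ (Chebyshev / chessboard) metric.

A

d(P,A) = max(6.1, 1.4) = 6.1
d(P,B) = max(14.4, 15.9) = 15.9
d(P,C) = max(1.1, 1.2) = 1.2
d(P,D) = max(6.7, 3.7) = 6.7
Sorted ascending: C, A, D, … — the second-nearest is A.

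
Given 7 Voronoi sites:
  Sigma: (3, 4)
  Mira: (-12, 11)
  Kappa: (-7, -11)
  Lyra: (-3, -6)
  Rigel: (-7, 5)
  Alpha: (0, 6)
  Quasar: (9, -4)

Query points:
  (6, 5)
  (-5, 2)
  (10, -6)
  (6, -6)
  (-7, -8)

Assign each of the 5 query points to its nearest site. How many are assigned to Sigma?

(6, 5) — d² to each: Sigma:10, Mira:360, Kappa:425, Lyra:202, Rigel:169, Alpha:37, Quasar:90 → nearest is Sigma
(-5, 2) — d² to each: Sigma:68, Mira:130, Kappa:173, Lyra:68, Rigel:13, Alpha:41, Quasar:232 → nearest is Rigel
(10, -6) — d² to each: Sigma:149, Mira:773, Kappa:314, Lyra:169, Rigel:410, Alpha:244, Quasar:5 → nearest is Quasar
(6, -6) — d² to each: Sigma:109, Mira:613, Kappa:194, Lyra:81, Rigel:290, Alpha:180, Quasar:13 → nearest is Quasar
(-7, -8) — d² to each: Sigma:244, Mira:386, Kappa:9, Lyra:20, Rigel:169, Alpha:245, Quasar:272 → nearest is Kappa
1 of the 5 points has Sigma as nearest.

1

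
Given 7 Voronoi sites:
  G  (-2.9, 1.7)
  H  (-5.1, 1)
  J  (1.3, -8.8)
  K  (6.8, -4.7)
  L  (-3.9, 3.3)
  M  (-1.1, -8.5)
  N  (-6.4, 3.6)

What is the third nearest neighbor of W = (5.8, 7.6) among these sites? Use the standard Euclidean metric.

Squared Euclidean distances:
|WG|² = 75.69 + 34.81 = 110.5
|WH|² = 118.81 + 43.56 = 162.37
|WJ|² = 20.25 + 268.96 = 289.21
|WK|² = 1 + 151.29 = 152.29
|WL|² = 94.09 + 18.49 = 112.58
|WM|² = 47.61 + 259.21 = 306.82
|WN|² = 148.84 + 16 = 164.84
Sorted ascending: G, L, K, H, … — the third-nearest is K.

K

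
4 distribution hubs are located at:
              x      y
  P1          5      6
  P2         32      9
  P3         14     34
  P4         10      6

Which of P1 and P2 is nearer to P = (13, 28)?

Compare squared distances:
|PP1|² = (13−5)² + (28−6)² = 64 + 484 = 548
|PP2|² = (13−32)² + (28−9)² = 361 + 361 = 722
548 < 722, so P1 is closer.

P1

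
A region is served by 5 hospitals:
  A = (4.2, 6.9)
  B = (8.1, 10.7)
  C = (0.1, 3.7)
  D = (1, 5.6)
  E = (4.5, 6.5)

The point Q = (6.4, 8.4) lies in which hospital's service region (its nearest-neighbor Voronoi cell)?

A

Squared Euclidean distances:
|QA|² = (6.4−4.2)² + (8.4−6.9)² = 4.84 + 2.25 = 7.09
|QB|² = (6.4−8.1)² + (8.4−10.7)² = 2.89 + 5.29 = 8.18
|QC|² = (6.4−0.1)² + (8.4−3.7)² = 39.69 + 22.09 = 61.78
|QD|² = (6.4−1)² + (8.4−5.6)² = 29.16 + 7.84 = 37
|QE|² = (6.4−4.5)² + (8.4−6.5)² = 3.61 + 3.61 = 7.22
The smallest is to A, so Q lies in the Voronoi region of A.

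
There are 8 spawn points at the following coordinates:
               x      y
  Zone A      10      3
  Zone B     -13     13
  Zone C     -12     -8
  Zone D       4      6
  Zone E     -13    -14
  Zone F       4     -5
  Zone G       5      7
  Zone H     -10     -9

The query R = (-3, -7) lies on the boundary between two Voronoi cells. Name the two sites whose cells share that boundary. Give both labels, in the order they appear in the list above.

Squared distances from R to each site:
d²(R, Zone A) = 169 + 100 = 269
d²(R, Zone B) = 100 + 400 = 500
d²(R, Zone C) = 81 + 1 = 82
d²(R, Zone D) = 49 + 169 = 218
d²(R, Zone E) = 100 + 49 = 149
d²(R, Zone F) = 49 + 4 = 53
d²(R, Zone G) = 64 + 196 = 260
d²(R, Zone H) = 49 + 4 = 53
R is equidistant from Zone F and Zone H (both at squared distance 53), and every other site is strictly farther — so R lies on the Zone F–Zone H Voronoi edge.

Zone F and Zone H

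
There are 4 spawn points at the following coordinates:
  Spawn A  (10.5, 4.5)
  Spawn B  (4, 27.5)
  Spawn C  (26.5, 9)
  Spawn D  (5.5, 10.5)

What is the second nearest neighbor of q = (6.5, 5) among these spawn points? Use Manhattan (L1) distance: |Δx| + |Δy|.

d(q, Spawn A) = |6.5−10.5| + |5−4.5| = 4 + 0.5 = 4.5
d(q, Spawn B) = |6.5−4| + |5−27.5| = 2.5 + 22.5 = 25
d(q, Spawn C) = |6.5−26.5| + |5−9| = 20 + 4 = 24
d(q, Spawn D) = |6.5−5.5| + |5−10.5| = 1 + 5.5 = 6.5
Sorted ascending: Spawn A, Spawn D, Spawn C, … — the second-nearest is Spawn D.

Spawn D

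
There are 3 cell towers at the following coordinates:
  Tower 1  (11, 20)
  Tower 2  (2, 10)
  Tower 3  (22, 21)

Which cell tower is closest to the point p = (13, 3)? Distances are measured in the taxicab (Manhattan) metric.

d(p, Tower 1) = |13−11| + |3−20| = 2 + 17 = 19
d(p, Tower 2) = |13−2| + |3−10| = 11 + 7 = 18
d(p, Tower 3) = |13−22| + |3−21| = 9 + 18 = 27
Minimum is at Tower 2.

Tower 2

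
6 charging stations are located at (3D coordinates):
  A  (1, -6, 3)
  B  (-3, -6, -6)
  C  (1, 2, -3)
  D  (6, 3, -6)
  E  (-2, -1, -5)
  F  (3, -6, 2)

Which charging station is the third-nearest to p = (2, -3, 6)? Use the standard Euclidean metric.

Since √ is increasing, it suffices to compare squared distances:
|pA|² = (2−1)² + (-3−(-6))² + (6−3)² = 1 + 9 + 9 = 19
|pB|² = (2−(-3))² + (-3−(-6))² + (6−(-6))² = 25 + 9 + 144 = 178
|pC|² = (2−1)² + (-3−2)² + (6−(-3))² = 1 + 25 + 81 = 107
|pD|² = (2−6)² + (-3−3)² + (6−(-6))² = 16 + 36 + 144 = 196
|pE|² = (2−(-2))² + (-3−(-1))² + (6−(-5))² = 16 + 4 + 121 = 141
|pF|² = (2−3)² + (-3−(-6))² + (6−2)² = 1 + 9 + 16 = 26
Sorted ascending: A, F, C, E, … — the third-nearest is C.

C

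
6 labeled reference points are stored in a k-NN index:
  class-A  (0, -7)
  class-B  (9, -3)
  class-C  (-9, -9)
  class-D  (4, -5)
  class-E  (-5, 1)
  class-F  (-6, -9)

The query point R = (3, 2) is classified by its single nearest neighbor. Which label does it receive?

class-D

Compare squared distances (the ordering matches that of the actual distances):
d²(R, class-A) = 9 + 81 = 90
d²(R, class-B) = 36 + 25 = 61
d²(R, class-C) = 144 + 121 = 265
d²(R, class-D) = 1 + 49 = 50
d²(R, class-E) = 64 + 1 = 65
d²(R, class-F) = 81 + 121 = 202
The smallest is to class-D, so R lies in the Voronoi region of class-D.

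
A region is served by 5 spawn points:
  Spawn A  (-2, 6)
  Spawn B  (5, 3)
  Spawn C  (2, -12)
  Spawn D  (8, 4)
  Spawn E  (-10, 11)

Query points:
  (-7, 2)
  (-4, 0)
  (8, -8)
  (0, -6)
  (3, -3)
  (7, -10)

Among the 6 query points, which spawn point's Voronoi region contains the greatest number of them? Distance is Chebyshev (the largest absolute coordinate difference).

Spawn C

(-7, 2) — d to each: Spawn A:5, Spawn B:12, Spawn C:14, Spawn D:15, Spawn E:9 → nearest is Spawn A
(-4, 0) — d to each: Spawn A:6, Spawn B:9, Spawn C:12, Spawn D:12, Spawn E:11 → nearest is Spawn A
(8, -8) — d to each: Spawn A:14, Spawn B:11, Spawn C:6, Spawn D:12, Spawn E:19 → nearest is Spawn C
(0, -6) — d to each: Spawn A:12, Spawn B:9, Spawn C:6, Spawn D:10, Spawn E:17 → nearest is Spawn C
(3, -3) — d to each: Spawn A:9, Spawn B:6, Spawn C:9, Spawn D:7, Spawn E:14 → nearest is Spawn B
(7, -10) — d to each: Spawn A:16, Spawn B:13, Spawn C:5, Spawn D:14, Spawn E:21 → nearest is Spawn C
Tally — Spawn A:2, Spawn B:1, Spawn C:3. Spawn C captures the most (3).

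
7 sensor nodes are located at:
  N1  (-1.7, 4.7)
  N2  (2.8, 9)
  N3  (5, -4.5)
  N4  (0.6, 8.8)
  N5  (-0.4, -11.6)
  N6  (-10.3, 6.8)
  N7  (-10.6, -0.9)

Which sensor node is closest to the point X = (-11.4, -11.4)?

N7

Since √ is increasing, it suffices to compare squared distances:
|XN1|² = 94.09 + 259.21 = 353.3
|XN2|² = 201.64 + 416.16 = 617.8
|XN3|² = 268.96 + 47.61 = 316.57
|XN4|² = 144 + 408.04 = 552.04
|XN5|² = 121 + 0.04 = 121.04
|XN6|² = 1.21 + 331.24 = 332.45
|XN7|² = 0.64 + 110.25 = 110.89
The smallest is to N7, so X lies in the Voronoi region of N7.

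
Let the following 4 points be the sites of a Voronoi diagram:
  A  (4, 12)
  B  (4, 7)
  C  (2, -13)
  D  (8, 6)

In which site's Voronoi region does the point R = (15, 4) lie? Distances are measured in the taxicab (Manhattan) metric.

D

d(R,A) = |15−4| + |4−12| = 11 + 8 = 19
d(R,B) = |15−4| + |4−7| = 11 + 3 = 14
d(R,C) = |15−2| + |4−(-13)| = 13 + 17 = 30
d(R,D) = |15−8| + |4−6| = 7 + 2 = 9
Minimum is at D.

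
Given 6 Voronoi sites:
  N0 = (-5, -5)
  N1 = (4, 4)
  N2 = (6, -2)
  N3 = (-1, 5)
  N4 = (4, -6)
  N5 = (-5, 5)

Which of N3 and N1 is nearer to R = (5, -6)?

N1

Compare squared distances:
|RN3|² = (5−(-1))² + (-6−5)² = 36 + 121 = 157
|RN1|² = (5−4)² + (-6−4)² = 1 + 100 = 101
157 > 101, so N1 is closer.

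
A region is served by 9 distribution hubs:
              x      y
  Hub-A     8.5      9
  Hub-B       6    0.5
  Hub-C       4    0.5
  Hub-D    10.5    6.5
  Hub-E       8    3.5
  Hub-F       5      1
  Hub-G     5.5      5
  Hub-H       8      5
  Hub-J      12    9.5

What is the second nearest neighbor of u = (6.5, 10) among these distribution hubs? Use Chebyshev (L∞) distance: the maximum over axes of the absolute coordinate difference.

d(u, Hub-A) = max(2, 1) = 2
d(u, Hub-B) = max(0.5, 9.5) = 9.5
d(u, Hub-C) = max(2.5, 9.5) = 9.5
d(u, Hub-D) = max(4, 3.5) = 4
d(u, Hub-E) = max(1.5, 6.5) = 6.5
d(u, Hub-F) = max(1.5, 9) = 9
d(u, Hub-G) = max(1, 5) = 5
d(u, Hub-H) = max(1.5, 5) = 5
d(u, Hub-J) = max(5.5, 0.5) = 5.5
Sorted ascending: Hub-A, Hub-D, Hub-G, … — the second-nearest is Hub-D.

Hub-D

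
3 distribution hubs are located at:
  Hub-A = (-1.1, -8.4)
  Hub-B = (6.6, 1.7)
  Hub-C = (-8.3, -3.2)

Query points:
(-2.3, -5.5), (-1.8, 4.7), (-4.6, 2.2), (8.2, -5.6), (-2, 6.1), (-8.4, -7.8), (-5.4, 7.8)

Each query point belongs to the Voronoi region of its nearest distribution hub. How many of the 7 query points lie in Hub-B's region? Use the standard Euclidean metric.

(-2.3, -5.5) — d² to each: Hub-A:9.85, Hub-B:131.05, Hub-C:41.29 → nearest is Hub-A
(-1.8, 4.7) — d² to each: Hub-A:172.1, Hub-B:79.56, Hub-C:104.66 → nearest is Hub-B
(-4.6, 2.2) — d² to each: Hub-A:124.61, Hub-B:125.69, Hub-C:42.85 → nearest is Hub-C
(8.2, -5.6) — d² to each: Hub-A:94.33, Hub-B:55.85, Hub-C:278.01 → nearest is Hub-B
(-2, 6.1) — d² to each: Hub-A:211.06, Hub-B:93.32, Hub-C:126.18 → nearest is Hub-B
(-8.4, -7.8) — d² to each: Hub-A:53.65, Hub-B:315.25, Hub-C:21.17 → nearest is Hub-C
(-5.4, 7.8) — d² to each: Hub-A:280.93, Hub-B:181.21, Hub-C:129.41 → nearest is Hub-C
3 of the 7 points have Hub-B as nearest.

3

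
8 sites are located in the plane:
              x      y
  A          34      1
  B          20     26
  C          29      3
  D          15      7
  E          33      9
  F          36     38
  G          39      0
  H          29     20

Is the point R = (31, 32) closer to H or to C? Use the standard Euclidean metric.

H

Compare squared distances:
|RH|² = (31−29)² + (32−20)² = 4 + 144 = 148
|RC|² = (31−29)² + (32−3)² = 4 + 841 = 845
148 < 845, so H is closer.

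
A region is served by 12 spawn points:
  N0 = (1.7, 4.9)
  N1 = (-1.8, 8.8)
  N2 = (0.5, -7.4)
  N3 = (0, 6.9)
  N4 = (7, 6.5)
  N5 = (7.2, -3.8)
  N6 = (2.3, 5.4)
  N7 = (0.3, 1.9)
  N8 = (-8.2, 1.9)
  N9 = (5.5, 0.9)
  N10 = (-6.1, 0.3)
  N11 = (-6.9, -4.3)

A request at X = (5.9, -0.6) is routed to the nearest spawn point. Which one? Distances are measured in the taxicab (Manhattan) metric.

N9

d(X,N0) = 4.2 + 5.5 = 9.7
d(X,N1) = 7.7 + 9.4 = 17.1
d(X,N2) = 5.4 + 6.8 = 12.2
d(X,N3) = 5.9 + 7.5 = 13.4
d(X,N4) = 1.1 + 7.1 = 8.2
d(X,N5) = 1.3 + 3.2 = 4.5
d(X,N6) = 3.6 + 6 = 9.6
d(X,N7) = 5.6 + 2.5 = 8.1
d(X,N8) = 14.1 + 2.5 = 16.6
d(X,N9) = 0.4 + 1.5 = 1.9
d(X, N10) = 12 + 0.9 = 12.9
d(X, N11) = 12.8 + 3.7 = 16.5
The smallest is to N9, so X lies in the Voronoi region of N9.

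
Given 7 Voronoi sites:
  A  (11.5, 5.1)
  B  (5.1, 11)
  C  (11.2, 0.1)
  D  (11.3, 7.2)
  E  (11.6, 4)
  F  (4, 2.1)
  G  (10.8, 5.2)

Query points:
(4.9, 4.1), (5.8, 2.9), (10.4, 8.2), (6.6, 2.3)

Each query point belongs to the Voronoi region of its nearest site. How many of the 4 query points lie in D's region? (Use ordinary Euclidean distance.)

1

(4.9, 4.1) — d² to each: A:44.56, B:47.65, C:55.69, D:50.57, E:44.9, F:4.81, G:36.02 → nearest is F
(5.8, 2.9) — d² to each: A:37.33, B:66.1, C:37, D:48.74, E:34.85, F:3.88, G:30.29 → nearest is F
(10.4, 8.2) — d² to each: A:10.82, B:35.93, C:66.25, D:1.81, E:19.08, F:78.17, G:9.16 → nearest is D
(6.6, 2.3) — d² to each: A:31.85, B:77.94, C:26, D:46.1, E:27.89, F:6.8, G:26.05 → nearest is F
1 of the 4 points has D as nearest.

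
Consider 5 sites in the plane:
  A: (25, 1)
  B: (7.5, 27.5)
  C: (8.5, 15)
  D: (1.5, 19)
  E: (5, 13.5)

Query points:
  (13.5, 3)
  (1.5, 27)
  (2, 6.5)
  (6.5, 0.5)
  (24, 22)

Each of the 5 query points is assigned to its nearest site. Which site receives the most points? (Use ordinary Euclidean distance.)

E

(13.5, 3) — d² to each: A:136.25, B:636.25, C:169, D:400, E:182.5 → nearest is A
(1.5, 27) — d² to each: A:1228.25, B:36.25, C:193, D:64, E:194.5 → nearest is B
(2, 6.5) — d² to each: A:559.25, B:471.25, C:114.5, D:156.5, E:58 → nearest is E
(6.5, 0.5) — d² to each: A:342.5, B:730, C:214.25, D:367.25, E:171.25 → nearest is E
(24, 22) — d² to each: A:442, B:302.5, C:289.25, D:515.25, E:433.25 → nearest is C
Tally — A:1, B:1, C:1, E:2. E captures the most (2).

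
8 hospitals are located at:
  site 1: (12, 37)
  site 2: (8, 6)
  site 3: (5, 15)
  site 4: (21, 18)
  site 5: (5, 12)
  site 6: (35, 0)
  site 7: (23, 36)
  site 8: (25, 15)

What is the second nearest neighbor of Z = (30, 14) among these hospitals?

Since √ is increasing, it suffices to compare squared distances:
d²(Z, site 1) = 324 + 529 = 853
d²(Z, site 2) = 484 + 64 = 548
d²(Z, site 3) = 625 + 1 = 626
d²(Z, site 4) = 81 + 16 = 97
d²(Z, site 5) = 625 + 4 = 629
d²(Z, site 6) = 25 + 196 = 221
d²(Z, site 7) = 49 + 484 = 533
d²(Z, site 8) = 25 + 1 = 26
Sorted ascending: site 8, site 4, site 6, … — the second-nearest is site 4.

site 4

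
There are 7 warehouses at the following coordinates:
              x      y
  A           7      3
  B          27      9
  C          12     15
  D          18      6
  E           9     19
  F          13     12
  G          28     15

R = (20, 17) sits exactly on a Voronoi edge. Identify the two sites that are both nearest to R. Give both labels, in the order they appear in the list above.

Squared distances from R to each site:
|RA|² = (20−7)² + (17−3)² = 169 + 196 = 365
|RB|² = (20−27)² + (17−9)² = 49 + 64 = 113
|RC|² = (20−12)² + (17−15)² = 64 + 4 = 68
|RD|² = (20−18)² + (17−6)² = 4 + 121 = 125
|RE|² = (20−9)² + (17−19)² = 121 + 4 = 125
|RF|² = (20−13)² + (17−12)² = 49 + 25 = 74
|RG|² = (20−28)² + (17−15)² = 64 + 4 = 68
R is equidistant from C and G (both at squared distance 68), and every other site is strictly farther — so R lies on the C–G Voronoi edge.

C and G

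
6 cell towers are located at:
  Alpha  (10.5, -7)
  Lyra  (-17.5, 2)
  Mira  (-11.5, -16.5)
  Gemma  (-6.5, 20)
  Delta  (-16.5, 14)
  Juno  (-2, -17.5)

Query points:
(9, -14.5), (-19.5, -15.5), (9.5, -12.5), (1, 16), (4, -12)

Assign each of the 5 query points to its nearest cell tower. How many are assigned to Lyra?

(9, -14.5) — d² to each: Alpha:58.5, Lyra:974.5, Mira:424.25, Gemma:1430.5, Delta:1462.5, Juno:130 → nearest is Alpha
(-19.5, -15.5) — d² to each: Alpha:972.25, Lyra:310.25, Mira:65, Gemma:1429.25, Delta:879.25, Juno:310.25 → nearest is Mira
(9.5, -12.5) — d² to each: Alpha:31.25, Lyra:939.25, Mira:457, Gemma:1312.25, Delta:1378.25, Juno:157.25 → nearest is Alpha
(1, 16) — d² to each: Alpha:619.25, Lyra:538.25, Mira:1212.5, Gemma:72.25, Delta:310.25, Juno:1131.25 → nearest is Gemma
(4, -12) — d² to each: Alpha:67.25, Lyra:658.25, Mira:260.5, Gemma:1134.25, Delta:1096.25, Juno:66.25 → nearest is Juno
0 of the 5 points have Lyra as nearest.

0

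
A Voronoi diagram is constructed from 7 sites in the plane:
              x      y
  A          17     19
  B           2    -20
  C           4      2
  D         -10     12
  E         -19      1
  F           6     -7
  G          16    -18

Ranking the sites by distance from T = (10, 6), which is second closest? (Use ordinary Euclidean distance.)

Squared Euclidean distances:
|TA|² = (10−17)² + (6−19)² = 49 + 169 = 218
|TB|² = (10−2)² + (6−(-20))² = 64 + 676 = 740
|TC|² = (10−4)² + (6−2)² = 36 + 16 = 52
|TD|² = (10−(-10))² + (6−12)² = 400 + 36 = 436
|TE|² = (10−(-19))² + (6−1)² = 841 + 25 = 866
|TF|² = (10−6)² + (6−(-7))² = 16 + 169 = 185
|TG|² = (10−16)² + (6−(-18))² = 36 + 576 = 612
Sorted ascending: C, F, A, … — the second-nearest is F.

F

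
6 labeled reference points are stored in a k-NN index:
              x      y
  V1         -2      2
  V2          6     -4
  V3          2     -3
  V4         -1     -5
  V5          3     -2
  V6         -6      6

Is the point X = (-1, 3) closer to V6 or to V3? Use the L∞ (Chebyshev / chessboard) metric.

V6

d(X,V6) = max(5, 3) = 5
d(X,V3) = max(3, 6) = 6
5 < 6, so V6 is closer.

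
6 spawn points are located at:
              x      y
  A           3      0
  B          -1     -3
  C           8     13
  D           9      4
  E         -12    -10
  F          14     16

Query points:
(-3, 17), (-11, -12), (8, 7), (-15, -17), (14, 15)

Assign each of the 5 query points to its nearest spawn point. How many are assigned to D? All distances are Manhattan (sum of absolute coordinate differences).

1

(-3, 17) — d to each: A:23, B:22, C:15, D:25, E:36, F:18 → nearest is C
(-11, -12) — d to each: A:26, B:19, C:44, D:36, E:3, F:53 → nearest is E
(8, 7) — d to each: A:12, B:19, C:6, D:4, E:37, F:15 → nearest is D
(-15, -17) — d to each: A:35, B:28, C:53, D:45, E:10, F:62 → nearest is E
(14, 15) — d to each: A:26, B:33, C:8, D:16, E:51, F:1 → nearest is F
1 of the 5 points has D as nearest.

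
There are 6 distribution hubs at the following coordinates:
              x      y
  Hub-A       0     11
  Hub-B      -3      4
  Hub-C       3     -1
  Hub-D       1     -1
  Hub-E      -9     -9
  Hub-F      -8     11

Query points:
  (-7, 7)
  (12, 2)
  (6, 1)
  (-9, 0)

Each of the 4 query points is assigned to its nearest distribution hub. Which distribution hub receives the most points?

(-7, 7) — d² to each: Hub-A:65, Hub-B:25, Hub-C:164, Hub-D:128, Hub-E:260, Hub-F:17 → nearest is Hub-F
(12, 2) — d² to each: Hub-A:225, Hub-B:229, Hub-C:90, Hub-D:130, Hub-E:562, Hub-F:481 → nearest is Hub-C
(6, 1) — d² to each: Hub-A:136, Hub-B:90, Hub-C:13, Hub-D:29, Hub-E:325, Hub-F:296 → nearest is Hub-C
(-9, 0) — d² to each: Hub-A:202, Hub-B:52, Hub-C:145, Hub-D:101, Hub-E:81, Hub-F:122 → nearest is Hub-B
Tally — Hub-B:1, Hub-C:2, Hub-F:1. Hub-C captures the most (2).

Hub-C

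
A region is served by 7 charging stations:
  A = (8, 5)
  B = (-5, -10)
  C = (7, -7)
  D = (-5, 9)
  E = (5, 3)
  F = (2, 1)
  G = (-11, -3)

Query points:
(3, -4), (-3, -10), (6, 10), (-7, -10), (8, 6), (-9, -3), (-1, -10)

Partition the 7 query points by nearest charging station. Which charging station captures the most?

B

(3, -4) — d² to each: A:106, B:100, C:25, D:233, E:53, F:26, G:197 → nearest is C
(-3, -10) — d² to each: A:346, B:4, C:109, D:365, E:233, F:146, G:113 → nearest is B
(6, 10) — d² to each: A:29, B:521, C:290, D:122, E:50, F:97, G:458 → nearest is A
(-7, -10) — d² to each: A:450, B:4, C:205, D:365, E:313, F:202, G:65 → nearest is B
(8, 6) — d² to each: A:1, B:425, C:170, D:178, E:18, F:61, G:442 → nearest is A
(-9, -3) — d² to each: A:353, B:65, C:272, D:160, E:232, F:137, G:4 → nearest is G
(-1, -10) — d² to each: A:306, B:16, C:73, D:377, E:205, F:130, G:149 → nearest is B
Tally — A:2, B:3, C:1, G:1. B captures the most (3).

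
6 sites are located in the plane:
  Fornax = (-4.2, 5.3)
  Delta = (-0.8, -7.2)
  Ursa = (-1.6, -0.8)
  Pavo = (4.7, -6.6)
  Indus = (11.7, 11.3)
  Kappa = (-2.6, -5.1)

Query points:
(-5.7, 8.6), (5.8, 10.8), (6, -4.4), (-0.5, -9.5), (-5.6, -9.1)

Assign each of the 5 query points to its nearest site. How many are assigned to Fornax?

1

(-5.7, 8.6) — d² to each: Fornax:13.14, Delta:273.65, Ursa:105.17, Pavo:339.2, Indus:310.05, Kappa:197.3 → nearest is Fornax
(5.8, 10.8) — d² to each: Fornax:130.25, Delta:367.56, Ursa:189.32, Pavo:303.97, Indus:35.06, Kappa:323.37 → nearest is Indus
(6, -4.4) — d² to each: Fornax:198.13, Delta:54.08, Ursa:70.72, Pavo:6.53, Indus:278.98, Kappa:74.45 → nearest is Pavo
(-0.5, -9.5) — d² to each: Fornax:232.73, Delta:5.38, Ursa:76.9, Pavo:35.45, Indus:581.48, Kappa:23.77 → nearest is Delta
(-5.6, -9.1) — d² to each: Fornax:209.32, Delta:26.65, Ursa:84.89, Pavo:112.34, Indus:715.45, Kappa:25 → nearest is Kappa
1 of the 5 points has Fornax as nearest.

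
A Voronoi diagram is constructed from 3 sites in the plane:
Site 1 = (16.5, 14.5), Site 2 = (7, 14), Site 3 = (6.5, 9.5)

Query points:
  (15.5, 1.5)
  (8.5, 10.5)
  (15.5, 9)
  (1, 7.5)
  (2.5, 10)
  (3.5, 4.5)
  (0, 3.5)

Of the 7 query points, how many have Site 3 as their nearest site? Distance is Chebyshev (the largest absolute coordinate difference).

(15.5, 1.5) — d to each: Site 1:13, Site 2:12.5, Site 3:9 → nearest is Site 3
(8.5, 10.5) — d to each: Site 1:8, Site 2:3.5, Site 3:2 → nearest is Site 3
(15.5, 9) — d to each: Site 1:5.5, Site 2:8.5, Site 3:9 → nearest is Site 1
(1, 7.5) — d to each: Site 1:15.5, Site 2:6.5, Site 3:5.5 → nearest is Site 3
(2.5, 10) — d to each: Site 1:14, Site 2:4.5, Site 3:4 → nearest is Site 3
(3.5, 4.5) — d to each: Site 1:13, Site 2:9.5, Site 3:5 → nearest is Site 3
(0, 3.5) — d to each: Site 1:16.5, Site 2:10.5, Site 3:6.5 → nearest is Site 3
6 of the 7 points have Site 3 as nearest.

6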